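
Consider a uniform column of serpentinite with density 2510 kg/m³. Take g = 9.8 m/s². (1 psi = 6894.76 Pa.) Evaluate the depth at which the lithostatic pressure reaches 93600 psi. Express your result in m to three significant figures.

26200 m

h = P/(ρg) = 93600 psi / (2510 kg/m³ × 9.8 m/s²) = 6.453×10^8 Pa / 24598 Pa/m = 26236 m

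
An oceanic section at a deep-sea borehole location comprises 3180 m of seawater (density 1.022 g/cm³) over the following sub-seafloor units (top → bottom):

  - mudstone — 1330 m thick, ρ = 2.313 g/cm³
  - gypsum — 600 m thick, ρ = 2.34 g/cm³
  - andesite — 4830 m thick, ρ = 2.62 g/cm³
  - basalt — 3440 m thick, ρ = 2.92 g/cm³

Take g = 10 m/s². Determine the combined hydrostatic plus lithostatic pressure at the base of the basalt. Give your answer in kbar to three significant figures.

3.04 kbar

seawater: 1022 kg/m³ × 10 m/s² × 3180 m = 3.250×10^7 Pa = 0.3250 kbar
mudstone: 2313 kg/m³ × 10 m/s² × 1330 m = 3.076×10^7 Pa = 0.3076 kbar
gypsum: 2340 kg/m³ × 10 m/s² × 600 m = 1.404×10^7 Pa = 0.1404 kbar
andesite: 2620 kg/m³ × 10 m/s² × 4830 m = 1.265×10^8 Pa = 1.265 kbar
basalt: 2920 kg/m³ × 10 m/s² × 3440 m = 1.004×10^8 Pa = 1.004 kbar
Total = 0.3250 + 0.3076 + 0.1404 + 1.265 + 1.004 = 3.0430 kbar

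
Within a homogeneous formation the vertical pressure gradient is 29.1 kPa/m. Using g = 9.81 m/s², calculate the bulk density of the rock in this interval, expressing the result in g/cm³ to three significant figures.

2.97 g/cm³

ρ = (dP/dz)/g = 29.1 kPa/m / 9.81 m/s² = 29100 Pa/m / 9.81 m/s² = 2966.4 kg/m³
= 2.966 g/cm³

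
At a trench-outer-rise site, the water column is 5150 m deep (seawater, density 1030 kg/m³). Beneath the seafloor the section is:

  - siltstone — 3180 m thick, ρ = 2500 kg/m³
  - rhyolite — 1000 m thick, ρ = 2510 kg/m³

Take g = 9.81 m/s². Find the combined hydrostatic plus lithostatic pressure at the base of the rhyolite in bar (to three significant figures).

1550 bar

seawater: 1030 kg/m³ × 9.81 m/s² × 5150 m = 5.204×10^7 Pa = 520.4 bar
siltstone: 2500 kg/m³ × 9.81 m/s² × 3180 m = 7.799×10^7 Pa = 779.9 bar
rhyolite: 2510 kg/m³ × 9.81 m/s² × 1000 m = 2.462×10^7 Pa = 246.2 bar
Total = 520.4 + 779.9 + 246.2 = 1546.5 bar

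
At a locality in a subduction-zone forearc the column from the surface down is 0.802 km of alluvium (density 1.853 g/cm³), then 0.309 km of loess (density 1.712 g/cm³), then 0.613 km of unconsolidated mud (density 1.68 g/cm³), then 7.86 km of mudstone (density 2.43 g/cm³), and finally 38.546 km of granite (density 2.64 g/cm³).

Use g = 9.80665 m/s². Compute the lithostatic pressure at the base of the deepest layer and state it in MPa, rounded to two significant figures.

alluvium: 1853 kg/m³ × 9.80665 m/s² × 802 m = 1.457×10^7 Pa = 14.57 MPa
loess: 1712 kg/m³ × 9.80665 m/s² × 309 m = 5.188×10^6 Pa = 5.188 MPa
unconsolidated mud: 1680 kg/m³ × 9.80665 m/s² × 613 m = 1.010×10^7 Pa = 10.10 MPa
mudstone: 2430 kg/m³ × 9.80665 m/s² × 7860 m = 1.873×10^8 Pa = 187.3 MPa
granite: 2640 kg/m³ × 9.80665 m/s² × 38546 m = 9.979×10^8 Pa = 997.9 MPa
Total = 14.57 + 5.188 + 10.10 + 187.3 + 997.9 = 1215.1 MPa

1200 MPa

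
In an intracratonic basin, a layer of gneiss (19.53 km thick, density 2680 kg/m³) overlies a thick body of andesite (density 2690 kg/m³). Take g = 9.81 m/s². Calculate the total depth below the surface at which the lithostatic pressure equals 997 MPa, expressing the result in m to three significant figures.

Pressure at base of upper layers: 2680×9.81×19530 = 5.135×10^8 Pa = 513.5 MPa
Remaining pressure to be supplied by andesite: 9.970×10^8 − 5.135×10^8 = 4.835×10^8 Pa
Additional depth in andesite = 4.835×10^8 Pa / (2690 kg/m³ × 9.81 m/s²) = 18324 m
Total depth = 19530 m + 18324 m = 37854 m

37900 m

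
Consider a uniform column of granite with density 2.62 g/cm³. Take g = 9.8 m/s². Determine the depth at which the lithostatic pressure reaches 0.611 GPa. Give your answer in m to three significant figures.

h = P/(ρg) = 0.611 GPa / (2620 kg/m³ × 9.8 m/s²) = 6.110×10^8 Pa / 25676 Pa/m = 23797 m

23800 m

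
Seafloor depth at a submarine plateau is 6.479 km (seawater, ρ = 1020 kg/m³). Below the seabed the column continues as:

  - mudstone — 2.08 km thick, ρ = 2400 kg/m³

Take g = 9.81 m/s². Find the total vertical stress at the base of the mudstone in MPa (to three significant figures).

114 MPa

seawater: 1020 kg/m³ × 9.81 m/s² × 6479 m = 6.483×10^7 Pa = 64.83 MPa
mudstone: 2400 kg/m³ × 9.81 m/s² × 2080 m = 4.897×10^7 Pa = 48.97 MPa
Total = 64.83 + 48.97 = 113.80 MPa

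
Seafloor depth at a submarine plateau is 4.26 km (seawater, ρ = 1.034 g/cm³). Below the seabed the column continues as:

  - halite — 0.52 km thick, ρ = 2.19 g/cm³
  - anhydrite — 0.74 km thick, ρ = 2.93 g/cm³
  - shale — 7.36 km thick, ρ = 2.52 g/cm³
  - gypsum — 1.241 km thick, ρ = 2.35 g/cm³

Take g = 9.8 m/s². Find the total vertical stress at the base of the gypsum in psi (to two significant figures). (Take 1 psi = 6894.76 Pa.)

seawater: 1034 kg/m³ × 9.8 m/s² × 4260 m = 4.317×10^7 Pa = 6261 psi
halite: 2190 kg/m³ × 9.8 m/s² × 520 m = 1.116×10^7 Pa = 1619 psi
anhydrite: 2930 kg/m³ × 9.8 m/s² × 740 m = 2.125×10^7 Pa = 3082 psi
shale: 2520 kg/m³ × 9.8 m/s² × 7360 m = 1.818×10^8 Pa = 26362 psi
gypsum: 2350 kg/m³ × 9.8 m/s² × 1241 m = 2.858×10^7 Pa = 4145 psi
Total = 6261 + 1619 + 3082 + 26362 + 4145 = 41469 psi

41000 psi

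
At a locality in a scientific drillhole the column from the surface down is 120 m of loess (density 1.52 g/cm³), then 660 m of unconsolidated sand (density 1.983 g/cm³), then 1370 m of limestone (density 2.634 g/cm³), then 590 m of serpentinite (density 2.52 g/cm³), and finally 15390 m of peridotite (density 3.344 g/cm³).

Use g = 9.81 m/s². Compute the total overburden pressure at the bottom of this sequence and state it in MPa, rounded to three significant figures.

loess: 1520 kg/m³ × 9.81 m/s² × 120 m = 1.789×10^6 Pa = 1.789 MPa
unconsolidated sand: 1983 kg/m³ × 9.81 m/s² × 660 m = 1.284×10^7 Pa = 12.84 MPa
limestone: 2634 kg/m³ × 9.81 m/s² × 1370 m = 3.540×10^7 Pa = 35.40 MPa
serpentinite: 2520 kg/m³ × 9.81 m/s² × 590 m = 1.459×10^7 Pa = 14.59 MPa
peridotite: 3344 kg/m³ × 9.81 m/s² × 15390 m = 5.049×10^8 Pa = 504.9 MPa
Total = 1.789 + 12.84 + 35.40 + 14.59 + 504.9 = 569.48 MPa

569 MPa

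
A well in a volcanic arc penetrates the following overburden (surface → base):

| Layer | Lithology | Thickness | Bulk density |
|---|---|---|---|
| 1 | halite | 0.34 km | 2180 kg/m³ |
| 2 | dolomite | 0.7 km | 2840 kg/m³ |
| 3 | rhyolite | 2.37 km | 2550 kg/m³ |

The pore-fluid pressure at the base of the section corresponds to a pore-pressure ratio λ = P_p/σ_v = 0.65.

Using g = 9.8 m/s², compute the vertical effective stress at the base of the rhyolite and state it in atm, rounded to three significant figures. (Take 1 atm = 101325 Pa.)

Overburden (lithostatic) stress σ_v:
halite: 2180 kg/m³ × 9.8 m/s² × 340 m = 7.264×10^6 Pa = 7.264 MPa
dolomite: 2840 kg/m³ × 9.8 m/s² × 700 m = 1.948×10^7 Pa = 19.48 MPa
rhyolite: 2550 kg/m³ × 9.8 m/s² × 2370 m = 5.923×10^7 Pa = 59.23 MPa
Total = 7.264 + 19.48 + 59.23 = 85.972 MPa
Pore pressure P_p = λ·σ_v = 0.65 × 85.97 MPa = 55.88 MPa
Effective stress σ' = σ_v − P_p = 85.97 − 55.88 = 30.090 MPa = 296.97 atm

297 atm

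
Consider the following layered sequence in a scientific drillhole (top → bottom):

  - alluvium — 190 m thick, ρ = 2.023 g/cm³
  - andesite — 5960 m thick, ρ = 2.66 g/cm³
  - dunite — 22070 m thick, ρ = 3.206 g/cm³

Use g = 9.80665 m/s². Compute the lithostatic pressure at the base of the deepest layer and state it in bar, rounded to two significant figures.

8500 bar

alluvium: 2023 kg/m³ × 9.80665 m/s² × 190 m = 3.769×10^6 Pa = 37.69 bar
andesite: 2660 kg/m³ × 9.80665 m/s² × 5960 m = 1.555×10^8 Pa = 1555 bar
dunite: 3206 kg/m³ × 9.80665 m/s² × 22070 m = 6.939×10^8 Pa = 6939 bar
Total = 37.69 + 1555 + 6939 = 8531.2 bar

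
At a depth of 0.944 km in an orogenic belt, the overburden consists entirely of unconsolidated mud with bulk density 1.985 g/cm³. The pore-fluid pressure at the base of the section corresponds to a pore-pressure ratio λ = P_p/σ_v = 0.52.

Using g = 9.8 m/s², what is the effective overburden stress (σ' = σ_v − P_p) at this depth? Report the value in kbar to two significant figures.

Overburden (lithostatic) stress σ_v:
unconsolidated mud: 1985 kg/m³ × 9.8 m/s² × 944 m = 1.836×10^7 Pa = 18.36 MPa
Pore pressure P_p = λ·σ_v = 0.52 × 18.36 MPa = 9.549 MPa
Effective stress σ' = σ_v − P_p = 18.36 − 9.549 = 8.8145 MPa = 0.088145 kbar

0.088 kbar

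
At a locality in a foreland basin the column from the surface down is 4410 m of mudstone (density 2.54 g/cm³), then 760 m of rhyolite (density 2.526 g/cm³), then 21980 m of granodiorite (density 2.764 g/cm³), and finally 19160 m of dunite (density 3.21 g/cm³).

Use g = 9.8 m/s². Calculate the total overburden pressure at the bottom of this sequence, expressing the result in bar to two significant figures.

13000 bar

mudstone: 2540 kg/m³ × 9.8 m/s² × 4410 m = 1.098×10^8 Pa = 1098 bar
rhyolite: 2526 kg/m³ × 9.8 m/s² × 760 m = 1.881×10^7 Pa = 188.1 bar
granodiorite: 2764 kg/m³ × 9.8 m/s² × 21980 m = 5.954×10^8 Pa = 5954 bar
dunite: 3210 kg/m³ × 9.8 m/s² × 19160 m = 6.027×10^8 Pa = 6027 bar
Total = 1098 + 188.1 + 5954 + 6027 = 13267 bar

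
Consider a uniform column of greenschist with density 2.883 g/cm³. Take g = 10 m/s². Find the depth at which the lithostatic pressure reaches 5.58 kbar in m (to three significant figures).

h = P/(ρg) = 5.58 kbar / (2883 kg/m³ × 10 m/s²) = 5.580×10^8 Pa / 28830 Pa/m = 19355 m

19400 m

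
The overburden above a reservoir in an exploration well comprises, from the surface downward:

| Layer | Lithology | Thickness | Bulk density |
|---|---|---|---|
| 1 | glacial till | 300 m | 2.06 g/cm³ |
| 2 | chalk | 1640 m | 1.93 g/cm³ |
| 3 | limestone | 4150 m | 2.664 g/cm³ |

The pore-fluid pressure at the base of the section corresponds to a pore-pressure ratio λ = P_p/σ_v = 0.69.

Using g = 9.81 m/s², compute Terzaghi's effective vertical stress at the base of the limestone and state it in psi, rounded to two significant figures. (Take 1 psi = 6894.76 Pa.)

Overburden (lithostatic) stress σ_v:
glacial till: 2060 kg/m³ × 9.81 m/s² × 300 m = 6.063×10^6 Pa = 6.063 MPa
chalk: 1930 kg/m³ × 9.81 m/s² × 1640 m = 3.105×10^7 Pa = 31.05 MPa
limestone: 2664 kg/m³ × 9.81 m/s² × 4150 m = 1.085×10^8 Pa = 108.5 MPa
Total = 6.063 + 31.05 + 108.5 = 145.57 MPa
Pore pressure P_p = λ·σ_v = 0.69 × 145.6 MPa = 100.4 MPa
Effective stress σ' = σ_v − P_p = 145.6 − 100.4 = 45.126 MPa = 6545.0 psi

6500 psi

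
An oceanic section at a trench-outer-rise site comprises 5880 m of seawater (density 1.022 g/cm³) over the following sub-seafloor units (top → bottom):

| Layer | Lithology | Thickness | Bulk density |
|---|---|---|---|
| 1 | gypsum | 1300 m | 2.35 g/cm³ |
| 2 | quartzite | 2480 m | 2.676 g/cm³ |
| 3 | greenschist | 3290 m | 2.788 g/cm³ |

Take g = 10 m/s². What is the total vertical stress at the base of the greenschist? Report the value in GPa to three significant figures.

0.249 GPa

seawater: 1022 kg/m³ × 10 m/s² × 5880 m = 6.009×10^7 Pa = 0.06009 GPa
gypsum: 2350 kg/m³ × 10 m/s² × 1300 m = 3.055×10^7 Pa = 0.03055 GPa
quartzite: 2676 kg/m³ × 10 m/s² × 2480 m = 6.636×10^7 Pa = 0.06636 GPa
greenschist: 2788 kg/m³ × 10 m/s² × 3290 m = 9.173×10^7 Pa = 0.09173 GPa
Total = 0.06009 + 0.03055 + 0.06636 + 0.09173 = 0.24873 GPa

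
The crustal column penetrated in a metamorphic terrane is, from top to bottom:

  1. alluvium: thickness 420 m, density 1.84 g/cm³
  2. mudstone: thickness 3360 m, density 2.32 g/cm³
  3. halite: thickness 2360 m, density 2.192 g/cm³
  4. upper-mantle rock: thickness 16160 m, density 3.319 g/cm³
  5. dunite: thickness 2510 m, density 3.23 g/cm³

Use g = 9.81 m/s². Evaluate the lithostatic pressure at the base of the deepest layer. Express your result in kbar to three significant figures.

7.40 kbar

alluvium: 1840 kg/m³ × 9.81 m/s² × 420 m = 7.581×10^6 Pa = 0.07581 kbar
mudstone: 2320 kg/m³ × 9.81 m/s² × 3360 m = 7.647×10^7 Pa = 0.7647 kbar
halite: 2192 kg/m³ × 9.81 m/s² × 2360 m = 5.075×10^7 Pa = 0.5075 kbar
upper-mantle rock: 3319 kg/m³ × 9.81 m/s² × 16160 m = 5.262×10^8 Pa = 5.262 kbar
dunite: 3230 kg/m³ × 9.81 m/s² × 2510 m = 7.953×10^7 Pa = 0.7953 kbar
Total = 0.07581 + 0.7647 + 0.5075 + 5.262 + 0.7953 = 7.4049 kbar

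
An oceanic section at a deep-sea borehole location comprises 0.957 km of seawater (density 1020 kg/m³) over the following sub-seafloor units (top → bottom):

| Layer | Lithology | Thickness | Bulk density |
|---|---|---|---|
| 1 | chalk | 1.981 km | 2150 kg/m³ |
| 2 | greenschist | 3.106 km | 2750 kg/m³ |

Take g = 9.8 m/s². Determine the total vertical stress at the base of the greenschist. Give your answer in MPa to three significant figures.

seawater: 1020 kg/m³ × 9.8 m/s² × 957 m = 9.566×10^6 Pa = 9.566 MPa
chalk: 2150 kg/m³ × 9.8 m/s² × 1981 m = 4.174×10^7 Pa = 41.74 MPa
greenschist: 2750 kg/m³ × 9.8 m/s² × 3106 m = 8.371×10^7 Pa = 83.71 MPa
Total = 9.566 + 41.74 + 83.71 = 135.01 MPa

135 MPa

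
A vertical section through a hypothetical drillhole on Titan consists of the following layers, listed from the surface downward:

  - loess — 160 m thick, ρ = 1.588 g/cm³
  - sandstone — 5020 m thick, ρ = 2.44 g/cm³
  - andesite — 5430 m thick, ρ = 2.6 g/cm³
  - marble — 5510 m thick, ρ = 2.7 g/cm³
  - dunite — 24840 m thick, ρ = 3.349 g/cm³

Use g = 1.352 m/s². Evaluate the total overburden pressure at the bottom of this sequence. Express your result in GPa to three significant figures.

0.169 GPa

loess: 1588 kg/m³ × 1.352 m/s² × 160 m = 3.435×10^5 Pa = 3.435×10^-4 GPa
sandstone: 2440 kg/m³ × 1.352 m/s² × 5020 m = 1.656×10^7 Pa = 0.01656 GPa
andesite: 2600 kg/m³ × 1.352 m/s² × 5430 m = 1.909×10^7 Pa = 0.01909 GPa
marble: 2700 kg/m³ × 1.352 m/s² × 5510 m = 2.011×10^7 Pa = 0.02011 GPa
dunite: 3349 kg/m³ × 1.352 m/s² × 24840 m = 1.125×10^8 Pa = 0.1125 GPa
Total = 3.435×10^-4 + 0.01656 + 0.01909 + 0.02011 + 0.1125 = 0.16858 GPa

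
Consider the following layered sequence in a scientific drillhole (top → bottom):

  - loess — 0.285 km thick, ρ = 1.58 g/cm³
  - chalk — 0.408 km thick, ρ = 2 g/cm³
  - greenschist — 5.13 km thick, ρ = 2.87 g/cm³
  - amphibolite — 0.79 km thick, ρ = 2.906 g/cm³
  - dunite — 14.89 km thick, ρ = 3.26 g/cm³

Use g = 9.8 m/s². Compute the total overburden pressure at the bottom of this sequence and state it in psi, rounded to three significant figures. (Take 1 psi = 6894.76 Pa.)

loess: 1580 kg/m³ × 9.8 m/s² × 285 m = 4.413×10^6 Pa = 640.0 psi
chalk: 2000 kg/m³ × 9.8 m/s² × 408 m = 7.997×10^6 Pa = 1160 psi
greenschist: 2870 kg/m³ × 9.8 m/s² × 5130 m = 1.443×10^8 Pa = 20927 psi
amphibolite: 2906 kg/m³ × 9.8 m/s² × 790 m = 2.250×10^7 Pa = 3263 psi
dunite: 3260 kg/m³ × 9.8 m/s² × 14890 m = 4.757×10^8 Pa = 68995 psi
Total = 640.0 + 1160 + 20927 + 3263 + 68995 = 94985 psi

95000 psi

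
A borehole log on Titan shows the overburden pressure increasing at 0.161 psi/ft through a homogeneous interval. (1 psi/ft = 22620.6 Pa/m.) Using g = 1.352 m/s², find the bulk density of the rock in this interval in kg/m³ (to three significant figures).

2690 kg/m³

ρ = (dP/dz)/g = 0.161 psi/ft / 1.352 m/s² = 3641.9 Pa/m / 1.352 m/s² = 2693.7 kg/m³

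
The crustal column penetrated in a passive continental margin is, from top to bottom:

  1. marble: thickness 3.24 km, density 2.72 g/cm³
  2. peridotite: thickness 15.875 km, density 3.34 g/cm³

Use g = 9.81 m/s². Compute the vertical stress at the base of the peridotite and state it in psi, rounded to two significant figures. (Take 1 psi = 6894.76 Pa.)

marble: 2720 kg/m³ × 9.81 m/s² × 3240 m = 8.645×10^7 Pa = 12539 psi
peridotite: 3340 kg/m³ × 9.81 m/s² × 15875 m = 5.202×10^8 Pa = 75441 psi
Total = 12539 + 75441 = 87981 psi

88000 psi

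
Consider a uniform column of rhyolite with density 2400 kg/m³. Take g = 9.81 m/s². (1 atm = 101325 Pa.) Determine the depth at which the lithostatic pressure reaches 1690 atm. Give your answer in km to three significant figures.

7.27 km

h = P/(ρg) = 1690 atm / (2400 kg/m³ × 9.81 m/s²) = 1.712×10^8 Pa / 23544 Pa/m = 7273.2 m
= 7.2732 km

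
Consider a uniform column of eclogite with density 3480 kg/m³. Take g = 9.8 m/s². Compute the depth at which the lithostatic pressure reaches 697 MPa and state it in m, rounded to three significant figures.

20400 m

h = P/(ρg) = 697 MPa / (3480 kg/m³ × 9.8 m/s²) = 6.970×10^8 Pa / 34104 Pa/m = 20437 m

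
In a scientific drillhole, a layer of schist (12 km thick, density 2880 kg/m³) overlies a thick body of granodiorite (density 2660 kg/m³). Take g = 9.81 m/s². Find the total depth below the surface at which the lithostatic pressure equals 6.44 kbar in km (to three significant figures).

23.7 km

Pressure at base of upper layers: 2880×9.81×12000 = 3.390×10^8 Pa = 3.390 kbar
Remaining pressure to be supplied by granodiorite: 6.440×10^8 − 3.390×10^8 = 3.050×10^8 Pa
Additional depth in granodiorite = 3.050×10^8 Pa / (2660 kg/m³ × 9.81 m/s²) = 11687 m
Total depth = 12000 m + 11687 m = 23687 m
= 23.687 km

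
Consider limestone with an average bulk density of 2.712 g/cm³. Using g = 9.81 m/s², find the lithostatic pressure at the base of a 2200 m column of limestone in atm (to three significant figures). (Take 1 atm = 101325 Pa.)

578 atm

limestone: 2712 kg/m³ × 9.81 m/s² × 2200 m = 5.853×10^7 Pa = 577.6 atm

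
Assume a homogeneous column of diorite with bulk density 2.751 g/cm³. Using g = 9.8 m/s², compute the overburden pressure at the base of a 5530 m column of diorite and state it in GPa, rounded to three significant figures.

0.149 GPa

diorite: 2751 kg/m³ × 9.8 m/s² × 5530 m = 1.491×10^8 Pa = 0.1491 GPa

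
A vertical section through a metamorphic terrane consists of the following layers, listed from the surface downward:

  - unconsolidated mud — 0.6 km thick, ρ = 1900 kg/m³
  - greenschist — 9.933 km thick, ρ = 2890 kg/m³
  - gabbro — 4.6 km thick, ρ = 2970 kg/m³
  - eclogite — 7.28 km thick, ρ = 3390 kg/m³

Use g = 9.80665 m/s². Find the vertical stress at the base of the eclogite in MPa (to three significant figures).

669 MPa

unconsolidated mud: 1900 kg/m³ × 9.80665 m/s² × 600 m = 1.118×10^7 Pa = 11.18 MPa
greenschist: 2890 kg/m³ × 9.80665 m/s² × 9933 m = 2.815×10^8 Pa = 281.5 MPa
gabbro: 2970 kg/m³ × 9.80665 m/s² × 4600 m = 1.340×10^8 Pa = 134.0 MPa
eclogite: 3390 kg/m³ × 9.80665 m/s² × 7280 m = 2.420×10^8 Pa = 242.0 MPa
Total = 11.18 + 281.5 + 134.0 + 242.0 = 668.69 MPa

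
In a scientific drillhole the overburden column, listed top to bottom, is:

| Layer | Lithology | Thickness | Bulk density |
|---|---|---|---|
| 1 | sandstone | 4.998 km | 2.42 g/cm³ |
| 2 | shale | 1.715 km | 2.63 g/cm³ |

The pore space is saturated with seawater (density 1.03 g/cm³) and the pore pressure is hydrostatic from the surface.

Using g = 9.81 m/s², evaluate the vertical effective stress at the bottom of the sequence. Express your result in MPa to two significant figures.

Overburden (lithostatic) stress σ_v:
sandstone: 2420 kg/m³ × 9.81 m/s² × 4998 m = 1.187×10^8 Pa = 118.7 MPa
shale: 2630 kg/m³ × 9.81 m/s² × 1715 m = 4.425×10^7 Pa = 44.25 MPa
Total = 118.7 + 44.25 = 162.90 MPa
Pore pressure P_p = 1030 kg/m³ × 9.81 m/s² × 6713 m = 6.783×10^7 Pa = 67.83 MPa
Effective stress σ' = σ_v − P_p = 162.9 − 67.83 = 95.071 MPa

95 MPa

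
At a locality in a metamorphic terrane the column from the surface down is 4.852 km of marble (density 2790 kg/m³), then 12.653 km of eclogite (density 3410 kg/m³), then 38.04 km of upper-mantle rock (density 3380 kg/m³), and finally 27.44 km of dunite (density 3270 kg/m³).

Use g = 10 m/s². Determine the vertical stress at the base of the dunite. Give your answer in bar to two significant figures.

marble: 2790 kg/m³ × 10 m/s² × 4852 m = 1.354×10^8 Pa = 1354 bar
eclogite: 3410 kg/m³ × 10 m/s² × 12653 m = 4.315×10^8 Pa = 4315 bar
upper-mantle rock: 3380 kg/m³ × 10 m/s² × 38040 m = 1.286×10^9 Pa = 12858 bar
dunite: 3270 kg/m³ × 10 m/s² × 27440 m = 8.973×10^8 Pa = 8973 bar
Total = 1354 + 4315 + 12858 + 8973 = 27499 bar

27000 bar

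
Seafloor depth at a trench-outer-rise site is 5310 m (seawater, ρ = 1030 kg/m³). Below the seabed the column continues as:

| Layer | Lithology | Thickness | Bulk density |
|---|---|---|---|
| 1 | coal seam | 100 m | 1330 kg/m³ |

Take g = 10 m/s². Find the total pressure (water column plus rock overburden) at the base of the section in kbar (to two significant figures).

seawater: 1030 kg/m³ × 10 m/s² × 5310 m = 5.469×10^7 Pa = 0.5469 kbar
coal seam: 1330 kg/m³ × 10 m/s² × 100 m = 1.330×10^6 Pa = 0.01330 kbar
Total = 0.5469 + 0.01330 = 0.56023 kbar

0.56 kbar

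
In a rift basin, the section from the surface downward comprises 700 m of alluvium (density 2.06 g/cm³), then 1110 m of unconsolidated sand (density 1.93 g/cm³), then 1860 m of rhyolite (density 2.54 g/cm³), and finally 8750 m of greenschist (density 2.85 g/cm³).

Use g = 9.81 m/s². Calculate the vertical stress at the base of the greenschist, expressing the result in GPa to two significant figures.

0.33 GPa

alluvium: 2060 kg/m³ × 9.81 m/s² × 700 m = 1.415×10^7 Pa = 0.01415 GPa
unconsolidated sand: 1930 kg/m³ × 9.81 m/s² × 1110 m = 2.102×10^7 Pa = 0.02102 GPa
rhyolite: 2540 kg/m³ × 9.81 m/s² × 1860 m = 4.635×10^7 Pa = 0.04635 GPa
greenschist: 2850 kg/m³ × 9.81 m/s² × 8750 m = 2.446×10^8 Pa = 0.2446 GPa
Total = 0.01415 + 0.02102 + 0.04635 + 0.2446 = 0.32615 GPa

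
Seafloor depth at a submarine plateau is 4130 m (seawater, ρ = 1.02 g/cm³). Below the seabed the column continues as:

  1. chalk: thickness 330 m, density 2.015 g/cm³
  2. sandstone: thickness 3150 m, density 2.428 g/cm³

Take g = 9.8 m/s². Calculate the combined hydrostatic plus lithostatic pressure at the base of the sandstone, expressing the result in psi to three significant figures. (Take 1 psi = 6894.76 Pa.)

seawater: 1020 kg/m³ × 9.8 m/s² × 4130 m = 4.128×10^7 Pa = 5988 psi
chalk: 2015 kg/m³ × 9.8 m/s² × 330 m = 6.517×10^6 Pa = 945.1 psi
sandstone: 2428 kg/m³ × 9.8 m/s² × 3150 m = 7.495×10^7 Pa = 10871 psi
Total = 5988 + 945.1 + 10871 = 17804 psi

17800 psi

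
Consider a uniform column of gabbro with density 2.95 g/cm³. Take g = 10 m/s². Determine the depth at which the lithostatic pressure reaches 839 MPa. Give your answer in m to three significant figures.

28400 m

h = P/(ρg) = 839 MPa / (2950 kg/m³ × 10 m/s²) = 8.390×10^8 Pa / 29500 Pa/m = 28441 m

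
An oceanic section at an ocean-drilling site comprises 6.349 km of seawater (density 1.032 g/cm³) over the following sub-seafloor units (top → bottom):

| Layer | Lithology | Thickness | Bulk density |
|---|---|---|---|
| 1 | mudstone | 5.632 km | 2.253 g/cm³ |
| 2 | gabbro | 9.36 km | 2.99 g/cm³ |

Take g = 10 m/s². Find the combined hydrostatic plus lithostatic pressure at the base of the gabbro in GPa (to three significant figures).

0.472 GPa

seawater: 1032 kg/m³ × 10 m/s² × 6349 m = 6.552×10^7 Pa = 0.06552 GPa
mudstone: 2253 kg/m³ × 10 m/s² × 5632 m = 1.269×10^8 Pa = 0.1269 GPa
gabbro: 2990 kg/m³ × 10 m/s² × 9360 m = 2.799×10^8 Pa = 0.2799 GPa
Total = 0.06552 + 0.1269 + 0.2799 = 0.47227 GPa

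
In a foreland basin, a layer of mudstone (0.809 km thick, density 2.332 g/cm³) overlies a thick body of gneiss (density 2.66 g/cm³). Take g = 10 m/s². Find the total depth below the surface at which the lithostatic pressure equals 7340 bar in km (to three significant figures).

Pressure at base of upper layers: 2332×10×809 = 1.887×10^7 Pa = 188.7 bar
Remaining pressure to be supplied by gneiss: 7.340×10^8 − 1.887×10^7 = 7.151×10^8 Pa
Additional depth in gneiss = 7.151×10^8 Pa / (2660 kg/m³ × 10 m/s²) = 26885 m
Total depth = 809 m + 26885 m = 27694 m
= 27.694 km

27.7 km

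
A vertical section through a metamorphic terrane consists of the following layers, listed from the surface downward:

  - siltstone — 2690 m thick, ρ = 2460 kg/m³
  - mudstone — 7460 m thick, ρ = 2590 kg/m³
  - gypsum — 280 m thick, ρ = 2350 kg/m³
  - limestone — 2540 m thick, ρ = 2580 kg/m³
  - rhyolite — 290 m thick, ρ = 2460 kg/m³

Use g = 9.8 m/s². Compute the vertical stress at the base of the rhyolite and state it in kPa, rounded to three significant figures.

siltstone: 2460 kg/m³ × 9.8 m/s² × 2690 m = 6.485×10^7 Pa = 64851 kPa
mudstone: 2590 kg/m³ × 9.8 m/s² × 7460 m = 1.893×10^8 Pa = 1.893×10^5 kPa
gypsum: 2350 kg/m³ × 9.8 m/s² × 280 m = 6.448×10^6 Pa = 6448 kPa
limestone: 2580 kg/m³ × 9.8 m/s² × 2540 m = 6.422×10^7 Pa = 64221 kPa
rhyolite: 2460 kg/m³ × 9.8 m/s² × 290 m = 6.991×10^6 Pa = 6991 kPa
Total = 64851 + 1.893×10^5 + 6448 + 64221 + 6991 = 3.3186×10^5 kPa

332000 kPa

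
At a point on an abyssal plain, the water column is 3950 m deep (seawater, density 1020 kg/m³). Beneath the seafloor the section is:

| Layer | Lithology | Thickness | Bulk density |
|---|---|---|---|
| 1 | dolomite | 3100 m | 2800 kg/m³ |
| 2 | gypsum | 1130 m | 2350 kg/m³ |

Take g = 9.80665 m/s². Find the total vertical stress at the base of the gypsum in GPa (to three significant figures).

0.151 GPa

seawater: 1020 kg/m³ × 9.80665 m/s² × 3950 m = 3.951×10^7 Pa = 0.03951 GPa
dolomite: 2800 kg/m³ × 9.80665 m/s² × 3100 m = 8.512×10^7 Pa = 0.08512 GPa
gypsum: 2350 kg/m³ × 9.80665 m/s² × 1130 m = 2.604×10^7 Pa = 0.02604 GPa
Total = 0.03951 + 0.08512 + 0.02604 = 0.15067 GPa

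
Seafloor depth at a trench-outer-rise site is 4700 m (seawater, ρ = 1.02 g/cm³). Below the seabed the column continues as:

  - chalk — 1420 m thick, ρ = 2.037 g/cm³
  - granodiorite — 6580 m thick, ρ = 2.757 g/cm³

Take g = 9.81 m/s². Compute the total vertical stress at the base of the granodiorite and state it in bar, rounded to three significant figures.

2530 bar

seawater: 1020 kg/m³ × 9.81 m/s² × 4700 m = 4.703×10^7 Pa = 470.3 bar
chalk: 2037 kg/m³ × 9.81 m/s² × 1420 m = 2.838×10^7 Pa = 283.8 bar
granodiorite: 2757 kg/m³ × 9.81 m/s² × 6580 m = 1.780×10^8 Pa = 1780 bar
Total = 470.3 + 283.8 + 1780 = 2533.7 bar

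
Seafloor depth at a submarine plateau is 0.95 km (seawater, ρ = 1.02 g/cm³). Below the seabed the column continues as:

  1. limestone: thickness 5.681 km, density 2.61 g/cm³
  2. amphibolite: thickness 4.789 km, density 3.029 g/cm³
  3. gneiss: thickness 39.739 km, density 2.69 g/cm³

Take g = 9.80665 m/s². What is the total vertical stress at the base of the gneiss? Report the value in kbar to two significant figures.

seawater: 1020 kg/m³ × 9.80665 m/s² × 950 m = 9.503×10^6 Pa = 0.09503 kbar
limestone: 2610 kg/m³ × 9.80665 m/s² × 5681 m = 1.454×10^8 Pa = 1.454 kbar
amphibolite: 3029 kg/m³ × 9.80665 m/s² × 4789 m = 1.423×10^8 Pa = 1.423 kbar
gneiss: 2690 kg/m³ × 9.80665 m/s² × 39739 m = 1.048×10^9 Pa = 10.48 kbar
Total = 0.09503 + 1.454 + 1.423 + 10.48 = 13.455 kbar

13 kbar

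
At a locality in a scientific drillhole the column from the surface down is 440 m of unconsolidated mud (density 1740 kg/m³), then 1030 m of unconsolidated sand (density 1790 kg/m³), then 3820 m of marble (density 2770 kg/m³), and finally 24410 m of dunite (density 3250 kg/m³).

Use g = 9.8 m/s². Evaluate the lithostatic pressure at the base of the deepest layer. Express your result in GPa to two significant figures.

unconsolidated mud: 1740 kg/m³ × 9.8 m/s² × 440 m = 7.503×10^6 Pa = 7.503×10^-3 GPa
unconsolidated sand: 1790 kg/m³ × 9.8 m/s² × 1030 m = 1.807×10^7 Pa = 0.01807 GPa
marble: 2770 kg/m³ × 9.8 m/s² × 3820 m = 1.037×10^8 Pa = 0.1037 GPa
dunite: 3250 kg/m³ × 9.8 m/s² × 24410 m = 7.775×10^8 Pa = 0.7775 GPa
Total = 7.503×10^-3 + 0.01807 + 0.1037 + 0.7775 = 0.90673 GPa

0.91 GPa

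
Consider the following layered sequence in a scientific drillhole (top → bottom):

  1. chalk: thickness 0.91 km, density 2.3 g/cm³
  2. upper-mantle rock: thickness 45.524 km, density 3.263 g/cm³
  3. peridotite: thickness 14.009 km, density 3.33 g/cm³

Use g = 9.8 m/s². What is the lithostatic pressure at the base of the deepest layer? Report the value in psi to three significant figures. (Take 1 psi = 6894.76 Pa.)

chalk: 2300 kg/m³ × 9.8 m/s² × 910 m = 2.051×10^7 Pa = 2975 psi
upper-mantle rock: 3263 kg/m³ × 9.8 m/s² × 45524 m = 1.456×10^9 Pa = 2.111×10^5 psi
peridotite: 3330 kg/m³ × 9.8 m/s² × 14009 m = 4.572×10^8 Pa = 66307 psi
Total = 2975 + 2.111×10^5 + 66307 = 2.8042×10^5 psi

280000 psi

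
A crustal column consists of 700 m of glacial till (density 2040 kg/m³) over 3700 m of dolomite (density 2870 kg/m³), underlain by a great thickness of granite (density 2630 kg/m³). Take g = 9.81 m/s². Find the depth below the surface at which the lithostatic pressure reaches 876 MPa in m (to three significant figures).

Pressure at base of upper layers: 2040×9.81×700 + 2870×9.81×3700 = 1.182×10^8 Pa = 118.2 MPa
Remaining pressure to be supplied by granite: 8.760×10^8 − 1.182×10^8 = 7.578×10^8 Pa
Additional depth in granite = 7.578×10^8 Pa / (2630 kg/m³ × 9.81 m/s²) = 29372 m
Total depth = 4400 m + 29372 m = 33772 m

33800 m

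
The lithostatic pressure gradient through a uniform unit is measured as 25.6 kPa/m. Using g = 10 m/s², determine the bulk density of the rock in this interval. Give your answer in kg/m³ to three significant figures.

ρ = (dP/dz)/g = 25.6 kPa/m / 10 m/s² = 25600 Pa/m / 10 m/s² = 2560.0 kg/m³

2560 kg/m³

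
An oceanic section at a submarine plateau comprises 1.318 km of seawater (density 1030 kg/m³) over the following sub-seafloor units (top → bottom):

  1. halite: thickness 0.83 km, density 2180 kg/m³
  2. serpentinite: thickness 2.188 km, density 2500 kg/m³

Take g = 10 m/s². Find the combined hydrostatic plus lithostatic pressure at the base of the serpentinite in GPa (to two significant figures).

seawater: 1030 kg/m³ × 10 m/s² × 1318 m = 1.358×10^7 Pa = 0.01358 GPa
halite: 2180 kg/m³ × 10 m/s² × 830 m = 1.809×10^7 Pa = 0.01809 GPa
serpentinite: 2500 kg/m³ × 10 m/s² × 2188 m = 5.470×10^7 Pa = 0.05470 GPa
Total = 0.01358 + 0.01809 + 0.05470 = 0.086369 GPa

0.086 GPa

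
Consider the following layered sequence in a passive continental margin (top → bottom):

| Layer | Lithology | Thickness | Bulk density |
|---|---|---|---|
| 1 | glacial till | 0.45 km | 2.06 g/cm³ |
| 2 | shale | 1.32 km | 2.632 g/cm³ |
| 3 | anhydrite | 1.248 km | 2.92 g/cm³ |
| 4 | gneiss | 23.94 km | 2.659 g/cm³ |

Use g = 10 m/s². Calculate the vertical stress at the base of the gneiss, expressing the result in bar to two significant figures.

glacial till: 2060 kg/m³ × 10 m/s² × 450 m = 9.270×10^6 Pa = 92.70 bar
shale: 2632 kg/m³ × 10 m/s² × 1320 m = 3.474×10^7 Pa = 347.4 bar
anhydrite: 2920 kg/m³ × 10 m/s² × 1248 m = 3.644×10^7 Pa = 364.4 bar
gneiss: 2659 kg/m³ × 10 m/s² × 23940 m = 6.366×10^8 Pa = 6366 bar
Total = 92.70 + 347.4 + 364.4 + 6366 = 7170.2 bar

7200 bar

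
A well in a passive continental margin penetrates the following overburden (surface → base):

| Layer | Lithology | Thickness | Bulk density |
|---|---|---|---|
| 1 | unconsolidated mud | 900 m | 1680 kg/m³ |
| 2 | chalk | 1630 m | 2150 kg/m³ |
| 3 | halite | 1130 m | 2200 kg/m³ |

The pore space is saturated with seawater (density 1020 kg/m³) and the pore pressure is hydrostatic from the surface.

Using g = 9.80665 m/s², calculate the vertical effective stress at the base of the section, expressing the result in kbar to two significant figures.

0.37 kbar

Overburden (lithostatic) stress σ_v:
unconsolidated mud: 1680 kg/m³ × 9.80665 m/s² × 900 m = 1.483×10^7 Pa = 14.83 MPa
chalk: 2150 kg/m³ × 9.80665 m/s² × 1630 m = 3.437×10^7 Pa = 34.37 MPa
halite: 2200 kg/m³ × 9.80665 m/s² × 1130 m = 2.438×10^7 Pa = 24.38 MPa
Total = 14.83 + 34.37 + 24.38 = 73.574 MPa
Pore pressure P_p = 1020 kg/m³ × 9.80665 m/s² × 3660 m = 3.661×10^7 Pa = 36.61 MPa
Effective stress σ' = σ_v − P_p = 73.57 − 36.61 = 36.964 MPa = 0.36964 kbar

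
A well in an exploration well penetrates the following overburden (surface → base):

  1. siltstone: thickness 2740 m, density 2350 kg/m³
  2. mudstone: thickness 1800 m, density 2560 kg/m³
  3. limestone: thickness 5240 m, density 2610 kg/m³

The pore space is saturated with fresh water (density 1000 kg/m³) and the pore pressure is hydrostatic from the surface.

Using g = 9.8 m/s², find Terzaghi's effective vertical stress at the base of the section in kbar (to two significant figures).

Overburden (lithostatic) stress σ_v:
siltstone: 2350 kg/m³ × 9.8 m/s² × 2740 m = 6.310×10^7 Pa = 63.10 MPa
mudstone: 2560 kg/m³ × 9.8 m/s² × 1800 m = 4.516×10^7 Pa = 45.16 MPa
limestone: 2610 kg/m³ × 9.8 m/s² × 5240 m = 1.340×10^8 Pa = 134.0 MPa
Total = 63.10 + 45.16 + 134.0 = 242.29 MPa
Pore pressure P_p = 1000 kg/m³ × 9.8 m/s² × 9780 m = 9.584×10^7 Pa = 95.84 MPa
Effective stress σ' = σ_v − P_p = 242.3 − 95.84 = 146.45 MPa = 1.4645 kbar

1.5 kbar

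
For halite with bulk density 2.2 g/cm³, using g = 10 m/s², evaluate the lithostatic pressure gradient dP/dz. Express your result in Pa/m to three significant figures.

22000 Pa/m

dP/dz = ρg = 2200 kg/m³ × 10 m/s² = 22000 Pa/m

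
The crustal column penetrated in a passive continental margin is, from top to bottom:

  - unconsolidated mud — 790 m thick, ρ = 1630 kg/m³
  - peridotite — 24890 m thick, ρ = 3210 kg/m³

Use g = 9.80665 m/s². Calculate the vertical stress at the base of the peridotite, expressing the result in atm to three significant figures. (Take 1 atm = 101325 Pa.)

7860 atm

unconsolidated mud: 1630 kg/m³ × 9.80665 m/s² × 790 m = 1.263×10^7 Pa = 124.6 atm
peridotite: 3210 kg/m³ × 9.80665 m/s² × 24890 m = 7.835×10^8 Pa = 7733 atm
Total = 124.6 + 7733 = 7857.4 atm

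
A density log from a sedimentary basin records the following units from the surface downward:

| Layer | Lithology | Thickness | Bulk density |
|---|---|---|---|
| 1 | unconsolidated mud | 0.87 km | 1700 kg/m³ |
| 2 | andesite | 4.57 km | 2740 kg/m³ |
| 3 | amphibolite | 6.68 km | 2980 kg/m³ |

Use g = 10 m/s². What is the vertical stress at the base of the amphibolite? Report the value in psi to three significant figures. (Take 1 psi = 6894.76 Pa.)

49200 psi

unconsolidated mud: 1700 kg/m³ × 10 m/s² × 870 m = 1.479×10^7 Pa = 2145 psi
andesite: 2740 kg/m³ × 10 m/s² × 4570 m = 1.252×10^8 Pa = 18161 psi
amphibolite: 2980 kg/m³ × 10 m/s² × 6680 m = 1.991×10^8 Pa = 28872 psi
Total = 2145 + 18161 + 28872 = 49178 psi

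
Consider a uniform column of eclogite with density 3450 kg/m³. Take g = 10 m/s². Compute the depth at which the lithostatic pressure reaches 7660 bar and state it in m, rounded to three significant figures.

h = P/(ρg) = 7660 bar / (3450 kg/m³ × 10 m/s²) = 7.660×10^8 Pa / 34500 Pa/m = 22203 m

22200 m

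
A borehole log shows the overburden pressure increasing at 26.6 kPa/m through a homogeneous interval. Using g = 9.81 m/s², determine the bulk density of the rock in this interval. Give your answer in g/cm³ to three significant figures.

ρ = (dP/dz)/g = 26.6 kPa/m / 9.81 m/s² = 26600 Pa/m / 9.81 m/s² = 2711.5 kg/m³
= 2.712 g/cm³

2.71 g/cm³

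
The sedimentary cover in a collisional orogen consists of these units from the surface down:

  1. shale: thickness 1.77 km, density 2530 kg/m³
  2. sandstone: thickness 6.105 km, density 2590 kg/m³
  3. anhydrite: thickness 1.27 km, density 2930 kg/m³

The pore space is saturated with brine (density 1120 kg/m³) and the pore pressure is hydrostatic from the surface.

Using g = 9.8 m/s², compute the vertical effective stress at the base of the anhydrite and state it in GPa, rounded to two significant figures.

Overburden (lithostatic) stress σ_v:
shale: 2530 kg/m³ × 9.8 m/s² × 1770 m = 4.389×10^7 Pa = 43.89 MPa
sandstone: 2590 kg/m³ × 9.8 m/s² × 6105 m = 1.550×10^8 Pa = 155.0 MPa
anhydrite: 2930 kg/m³ × 9.8 m/s² × 1270 m = 3.647×10^7 Pa = 36.47 MPa
Total = 43.89 + 155.0 + 36.47 = 235.31 MPa
Pore pressure P_p = 1120 kg/m³ × 9.8 m/s² × 9145 m = 1.004×10^8 Pa = 100.4 MPa
Effective stress σ' = σ_v − P_p = 235.3 − 100.4 = 134.93 MPa = 0.13493 GPa

0.13 GPa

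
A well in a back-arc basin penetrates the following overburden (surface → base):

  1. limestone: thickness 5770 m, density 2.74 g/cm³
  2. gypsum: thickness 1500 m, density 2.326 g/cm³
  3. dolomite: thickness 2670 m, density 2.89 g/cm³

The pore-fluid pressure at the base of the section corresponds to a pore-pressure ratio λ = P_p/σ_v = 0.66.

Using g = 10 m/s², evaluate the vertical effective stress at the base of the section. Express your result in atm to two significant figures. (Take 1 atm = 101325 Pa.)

910 atm

Overburden (lithostatic) stress σ_v:
limestone: 2740 kg/m³ × 10 m/s² × 5770 m = 1.581×10^8 Pa = 158.1 MPa
gypsum: 2326 kg/m³ × 10 m/s² × 1500 m = 3.489×10^7 Pa = 34.89 MPa
dolomite: 2890 kg/m³ × 10 m/s² × 2670 m = 7.716×10^7 Pa = 77.16 MPa
Total = 158.1 + 34.89 + 77.16 = 270.15 MPa
Pore pressure P_p = λ·σ_v = 0.66 × 270.2 MPa = 178.3 MPa
Effective stress σ' = σ_v − P_p = 270.2 − 178.3 = 91.851 MPa = 906.50 atm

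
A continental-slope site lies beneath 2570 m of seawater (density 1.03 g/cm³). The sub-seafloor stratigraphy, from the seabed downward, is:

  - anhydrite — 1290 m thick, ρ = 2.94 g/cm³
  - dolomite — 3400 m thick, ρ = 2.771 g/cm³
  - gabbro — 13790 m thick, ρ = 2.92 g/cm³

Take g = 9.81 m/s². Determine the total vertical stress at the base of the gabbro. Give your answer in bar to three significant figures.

seawater: 1030 kg/m³ × 9.81 m/s² × 2570 m = 2.597×10^7 Pa = 259.7 bar
anhydrite: 2940 kg/m³ × 9.81 m/s² × 1290 m = 3.721×10^7 Pa = 372.1 bar
dolomite: 2771 kg/m³ × 9.81 m/s² × 3400 m = 9.242×10^7 Pa = 924.2 bar
gabbro: 2920 kg/m³ × 9.81 m/s² × 13790 m = 3.950×10^8 Pa = 3950 bar
Total = 259.7 + 372.1 + 924.2 + 3950 = 5506.1 bar

5510 bar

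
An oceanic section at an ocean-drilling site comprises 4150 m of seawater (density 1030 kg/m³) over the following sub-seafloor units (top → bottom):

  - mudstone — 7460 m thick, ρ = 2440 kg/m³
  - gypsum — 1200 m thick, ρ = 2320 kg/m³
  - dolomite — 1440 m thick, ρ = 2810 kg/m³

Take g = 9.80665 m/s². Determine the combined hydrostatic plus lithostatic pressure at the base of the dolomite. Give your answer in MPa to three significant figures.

seawater: 1030 kg/m³ × 9.80665 m/s² × 4150 m = 4.192×10^7 Pa = 41.92 MPa
mudstone: 2440 kg/m³ × 9.80665 m/s² × 7460 m = 1.785×10^8 Pa = 178.5 MPa
gypsum: 2320 kg/m³ × 9.80665 m/s² × 1200 m = 2.730×10^7 Pa = 27.30 MPa
dolomite: 2810 kg/m³ × 9.80665 m/s² × 1440 m = 3.968×10^7 Pa = 39.68 MPa
Total = 41.92 + 178.5 + 27.30 + 39.68 = 287.41 MPa

287 MPa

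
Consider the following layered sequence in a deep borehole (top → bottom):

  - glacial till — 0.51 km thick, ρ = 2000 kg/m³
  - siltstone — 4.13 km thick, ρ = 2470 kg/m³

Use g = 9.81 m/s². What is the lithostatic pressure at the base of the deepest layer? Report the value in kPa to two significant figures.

110000 kPa

glacial till: 2000 kg/m³ × 9.81 m/s² × 510 m = 1.001×10^7 Pa = 10006 kPa
siltstone: 2470 kg/m³ × 9.81 m/s² × 4130 m = 1.001×10^8 Pa = 1.001×10^5 kPa
Total = 10006 + 1.001×10^5 = 1.1008×10^5 kPa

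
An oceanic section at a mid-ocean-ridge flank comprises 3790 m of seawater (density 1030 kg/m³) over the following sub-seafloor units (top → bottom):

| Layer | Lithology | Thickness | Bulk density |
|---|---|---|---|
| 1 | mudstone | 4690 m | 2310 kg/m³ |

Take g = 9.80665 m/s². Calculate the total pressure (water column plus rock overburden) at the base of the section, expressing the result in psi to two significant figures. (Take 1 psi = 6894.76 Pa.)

21000 psi

seawater: 1030 kg/m³ × 9.80665 m/s² × 3790 m = 3.828×10^7 Pa = 5552 psi
mudstone: 2310 kg/m³ × 9.80665 m/s² × 4690 m = 1.062×10^8 Pa = 15409 psi
Total = 5552 + 15409 = 20962 psi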